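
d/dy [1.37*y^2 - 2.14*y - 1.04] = 2.74*y - 2.14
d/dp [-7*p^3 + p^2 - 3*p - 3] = -21*p^2 + 2*p - 3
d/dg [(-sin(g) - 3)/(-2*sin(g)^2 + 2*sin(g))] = (-cos(g) - 6/tan(g) + 3*cos(g)/sin(g)^2)/(2*(sin(g) - 1)^2)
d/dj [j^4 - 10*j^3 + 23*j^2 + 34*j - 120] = 4*j^3 - 30*j^2 + 46*j + 34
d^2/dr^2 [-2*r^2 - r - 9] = -4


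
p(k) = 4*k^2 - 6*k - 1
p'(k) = 8*k - 6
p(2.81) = 13.72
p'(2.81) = 16.48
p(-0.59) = 3.93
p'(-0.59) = -10.72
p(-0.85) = 6.99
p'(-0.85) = -12.80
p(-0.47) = 2.70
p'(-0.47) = -9.76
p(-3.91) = 83.61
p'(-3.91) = -37.28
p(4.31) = 47.44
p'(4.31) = 28.48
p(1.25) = -2.25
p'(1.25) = 4.00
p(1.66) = 0.06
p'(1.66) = 7.28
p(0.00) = -1.00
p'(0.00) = -6.00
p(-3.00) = 53.00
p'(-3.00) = -30.00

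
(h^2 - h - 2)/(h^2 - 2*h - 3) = (h - 2)/(h - 3)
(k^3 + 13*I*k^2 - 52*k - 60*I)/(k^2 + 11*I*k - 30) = k + 2*I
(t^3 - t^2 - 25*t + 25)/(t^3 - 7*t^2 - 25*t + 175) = (t - 1)/(t - 7)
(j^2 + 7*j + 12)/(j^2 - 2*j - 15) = (j + 4)/(j - 5)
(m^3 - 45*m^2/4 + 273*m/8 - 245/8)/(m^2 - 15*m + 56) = (8*m^2 - 34*m + 35)/(8*(m - 8))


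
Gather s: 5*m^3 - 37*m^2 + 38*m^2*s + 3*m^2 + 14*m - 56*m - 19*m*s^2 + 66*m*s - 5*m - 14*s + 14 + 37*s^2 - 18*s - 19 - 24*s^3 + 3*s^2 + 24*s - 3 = 5*m^3 - 34*m^2 - 47*m - 24*s^3 + s^2*(40 - 19*m) + s*(38*m^2 + 66*m - 8) - 8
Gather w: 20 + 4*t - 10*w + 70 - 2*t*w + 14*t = 18*t + w*(-2*t - 10) + 90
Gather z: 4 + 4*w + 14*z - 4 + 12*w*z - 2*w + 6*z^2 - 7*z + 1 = 2*w + 6*z^2 + z*(12*w + 7) + 1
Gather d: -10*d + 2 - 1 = 1 - 10*d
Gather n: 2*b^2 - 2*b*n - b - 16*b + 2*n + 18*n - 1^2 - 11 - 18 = 2*b^2 - 17*b + n*(20 - 2*b) - 30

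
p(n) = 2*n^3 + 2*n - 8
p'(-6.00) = 218.00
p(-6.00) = -452.00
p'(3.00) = 56.00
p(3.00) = 52.00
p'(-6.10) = 225.26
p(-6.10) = -474.16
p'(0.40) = 2.96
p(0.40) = -7.07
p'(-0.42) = 3.06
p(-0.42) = -8.99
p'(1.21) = 10.78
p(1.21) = -2.04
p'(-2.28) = 33.19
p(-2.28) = -36.26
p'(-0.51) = 3.56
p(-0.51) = -9.29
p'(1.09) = 9.13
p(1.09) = -3.23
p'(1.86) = 22.76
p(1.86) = 8.59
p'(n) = 6*n^2 + 2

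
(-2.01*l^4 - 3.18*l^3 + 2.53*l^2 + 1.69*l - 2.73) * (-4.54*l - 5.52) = 9.1254*l^5 + 25.5324*l^4 + 6.0674*l^3 - 21.6382*l^2 + 3.0654*l + 15.0696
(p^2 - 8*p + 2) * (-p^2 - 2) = -p^4 + 8*p^3 - 4*p^2 + 16*p - 4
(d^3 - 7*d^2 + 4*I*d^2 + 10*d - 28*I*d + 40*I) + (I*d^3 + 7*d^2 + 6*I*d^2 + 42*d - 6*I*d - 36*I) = d^3 + I*d^3 + 10*I*d^2 + 52*d - 34*I*d + 4*I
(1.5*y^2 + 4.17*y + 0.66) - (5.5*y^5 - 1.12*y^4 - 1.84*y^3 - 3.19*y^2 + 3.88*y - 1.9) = -5.5*y^5 + 1.12*y^4 + 1.84*y^3 + 4.69*y^2 + 0.29*y + 2.56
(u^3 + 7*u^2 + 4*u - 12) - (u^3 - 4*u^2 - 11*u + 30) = 11*u^2 + 15*u - 42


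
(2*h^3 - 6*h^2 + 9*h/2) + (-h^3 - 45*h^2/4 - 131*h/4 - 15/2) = h^3 - 69*h^2/4 - 113*h/4 - 15/2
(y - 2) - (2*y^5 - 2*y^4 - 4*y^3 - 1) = -2*y^5 + 2*y^4 + 4*y^3 + y - 1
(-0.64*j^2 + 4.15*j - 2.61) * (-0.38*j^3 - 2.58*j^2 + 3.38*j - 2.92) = 0.2432*j^5 + 0.0741999999999998*j^4 - 11.8784*j^3 + 22.6296*j^2 - 20.9398*j + 7.6212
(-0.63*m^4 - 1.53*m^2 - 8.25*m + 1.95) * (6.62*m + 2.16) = -4.1706*m^5 - 1.3608*m^4 - 10.1286*m^3 - 57.9198*m^2 - 4.911*m + 4.212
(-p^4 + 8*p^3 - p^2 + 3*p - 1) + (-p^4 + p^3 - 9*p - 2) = -2*p^4 + 9*p^3 - p^2 - 6*p - 3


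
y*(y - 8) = y^2 - 8*y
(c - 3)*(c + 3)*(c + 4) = c^3 + 4*c^2 - 9*c - 36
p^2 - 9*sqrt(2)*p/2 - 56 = (p - 8*sqrt(2))*(p + 7*sqrt(2)/2)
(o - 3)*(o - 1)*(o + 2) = o^3 - 2*o^2 - 5*o + 6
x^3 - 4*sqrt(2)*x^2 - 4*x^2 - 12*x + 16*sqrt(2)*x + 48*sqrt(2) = (x - 6)*(x + 2)*(x - 4*sqrt(2))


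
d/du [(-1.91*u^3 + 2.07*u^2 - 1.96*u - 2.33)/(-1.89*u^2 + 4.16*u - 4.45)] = (3.6099*u^4 - 15.8912*u^3 + 30.4053*u^2 - 27.2304*u + 18.4148)/(3.5721*u^4 - 15.7248*u^3 + 34.1266*u^2 - 37.024*u + 19.8025)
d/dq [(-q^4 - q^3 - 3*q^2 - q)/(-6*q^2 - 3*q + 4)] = (12*q^5 + 15*q^4 - 10*q^3 - 9*q^2 - 24*q - 4)/(36*q^4 + 36*q^3 - 39*q^2 - 24*q + 16)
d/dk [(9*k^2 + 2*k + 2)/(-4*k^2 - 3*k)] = (-19*k^2 + 16*k + 6)/(k^2*(16*k^2 + 24*k + 9))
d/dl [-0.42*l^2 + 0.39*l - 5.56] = 0.39 - 0.84*l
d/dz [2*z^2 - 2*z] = 4*z - 2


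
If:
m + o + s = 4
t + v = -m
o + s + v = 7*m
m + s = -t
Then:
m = v/8 + 1/2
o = 7/2 - 9*v/8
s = v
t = -9*v/8 - 1/2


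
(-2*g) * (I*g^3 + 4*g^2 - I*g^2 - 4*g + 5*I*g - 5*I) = -2*I*g^4 - 8*g^3 + 2*I*g^3 + 8*g^2 - 10*I*g^2 + 10*I*g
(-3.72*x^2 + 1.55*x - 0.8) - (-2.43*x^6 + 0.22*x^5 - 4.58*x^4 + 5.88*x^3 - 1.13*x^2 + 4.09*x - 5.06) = 2.43*x^6 - 0.22*x^5 + 4.58*x^4 - 5.88*x^3 - 2.59*x^2 - 2.54*x + 4.26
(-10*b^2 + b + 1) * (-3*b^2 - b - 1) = 30*b^4 + 7*b^3 + 6*b^2 - 2*b - 1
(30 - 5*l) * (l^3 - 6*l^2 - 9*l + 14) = -5*l^4 + 60*l^3 - 135*l^2 - 340*l + 420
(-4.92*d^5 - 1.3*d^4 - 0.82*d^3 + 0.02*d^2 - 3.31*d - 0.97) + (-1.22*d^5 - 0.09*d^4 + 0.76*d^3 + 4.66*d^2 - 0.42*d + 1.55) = -6.14*d^5 - 1.39*d^4 - 0.0599999999999999*d^3 + 4.68*d^2 - 3.73*d + 0.58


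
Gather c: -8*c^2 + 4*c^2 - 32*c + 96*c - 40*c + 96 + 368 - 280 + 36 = -4*c^2 + 24*c + 220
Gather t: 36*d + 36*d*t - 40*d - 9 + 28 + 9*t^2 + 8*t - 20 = -4*d + 9*t^2 + t*(36*d + 8) - 1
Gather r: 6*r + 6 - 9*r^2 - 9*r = -9*r^2 - 3*r + 6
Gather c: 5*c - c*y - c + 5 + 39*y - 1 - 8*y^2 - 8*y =c*(4 - y) - 8*y^2 + 31*y + 4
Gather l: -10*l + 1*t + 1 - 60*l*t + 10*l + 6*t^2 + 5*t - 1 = -60*l*t + 6*t^2 + 6*t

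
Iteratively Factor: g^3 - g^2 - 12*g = (g)*(g^2 - g - 12) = g*(g + 3)*(g - 4)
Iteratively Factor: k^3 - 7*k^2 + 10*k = (k - 5)*(k^2 - 2*k) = k*(k - 5)*(k - 2)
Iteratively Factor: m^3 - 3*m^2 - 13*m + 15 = (m + 3)*(m^2 - 6*m + 5) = (m - 5)*(m + 3)*(m - 1)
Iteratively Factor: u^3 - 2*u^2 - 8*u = (u)*(u^2 - 2*u - 8) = u*(u + 2)*(u - 4)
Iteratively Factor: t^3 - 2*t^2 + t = (t - 1)*(t^2 - t) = (t - 1)^2*(t)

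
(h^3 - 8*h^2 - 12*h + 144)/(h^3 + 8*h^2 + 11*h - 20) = (h^2 - 12*h + 36)/(h^2 + 4*h - 5)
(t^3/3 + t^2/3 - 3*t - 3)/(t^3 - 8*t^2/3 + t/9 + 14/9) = 3*(t^3 + t^2 - 9*t - 9)/(9*t^3 - 24*t^2 + t + 14)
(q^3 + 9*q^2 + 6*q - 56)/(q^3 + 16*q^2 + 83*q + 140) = (q - 2)/(q + 5)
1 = 1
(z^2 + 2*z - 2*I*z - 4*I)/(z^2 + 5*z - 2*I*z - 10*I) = (z + 2)/(z + 5)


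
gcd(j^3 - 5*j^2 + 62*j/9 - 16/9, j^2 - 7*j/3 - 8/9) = j - 8/3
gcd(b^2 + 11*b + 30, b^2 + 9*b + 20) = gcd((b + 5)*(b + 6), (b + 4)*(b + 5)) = b + 5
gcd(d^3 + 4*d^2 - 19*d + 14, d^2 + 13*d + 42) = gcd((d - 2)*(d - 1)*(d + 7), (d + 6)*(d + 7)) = d + 7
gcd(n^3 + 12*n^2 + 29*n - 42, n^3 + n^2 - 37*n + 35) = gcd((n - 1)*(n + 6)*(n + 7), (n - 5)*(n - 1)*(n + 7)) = n^2 + 6*n - 7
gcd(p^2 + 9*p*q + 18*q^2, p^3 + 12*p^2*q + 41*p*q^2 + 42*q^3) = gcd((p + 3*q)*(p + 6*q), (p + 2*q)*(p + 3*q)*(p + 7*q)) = p + 3*q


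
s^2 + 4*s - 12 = (s - 2)*(s + 6)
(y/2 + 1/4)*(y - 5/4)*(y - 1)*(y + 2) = y^4/2 + y^3/8 - 27*y^2/16 + 7*y/16 + 5/8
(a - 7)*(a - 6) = a^2 - 13*a + 42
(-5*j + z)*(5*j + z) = -25*j^2 + z^2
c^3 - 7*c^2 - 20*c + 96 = (c - 8)*(c - 3)*(c + 4)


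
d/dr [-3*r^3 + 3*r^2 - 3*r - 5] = -9*r^2 + 6*r - 3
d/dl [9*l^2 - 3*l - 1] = 18*l - 3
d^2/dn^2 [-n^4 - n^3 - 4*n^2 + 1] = -12*n^2 - 6*n - 8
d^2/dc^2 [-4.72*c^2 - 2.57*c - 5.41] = -9.44000000000000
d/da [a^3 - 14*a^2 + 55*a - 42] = 3*a^2 - 28*a + 55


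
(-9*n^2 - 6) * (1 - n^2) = 9*n^4 - 3*n^2 - 6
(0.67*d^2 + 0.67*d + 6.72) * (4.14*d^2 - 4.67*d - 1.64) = 2.7738*d^4 - 0.3551*d^3 + 23.5931*d^2 - 32.4812*d - 11.0208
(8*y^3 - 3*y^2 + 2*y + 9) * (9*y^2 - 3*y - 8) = 72*y^5 - 51*y^4 - 37*y^3 + 99*y^2 - 43*y - 72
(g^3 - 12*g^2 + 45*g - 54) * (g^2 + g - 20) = g^5 - 11*g^4 + 13*g^3 + 231*g^2 - 954*g + 1080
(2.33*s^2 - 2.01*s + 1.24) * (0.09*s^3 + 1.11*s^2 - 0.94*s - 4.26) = 0.2097*s^5 + 2.4054*s^4 - 4.3097*s^3 - 6.66*s^2 + 7.397*s - 5.2824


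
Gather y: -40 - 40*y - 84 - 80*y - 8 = -120*y - 132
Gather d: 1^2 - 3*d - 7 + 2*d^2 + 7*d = 2*d^2 + 4*d - 6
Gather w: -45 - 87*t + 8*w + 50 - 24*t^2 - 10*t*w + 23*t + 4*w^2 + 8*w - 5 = -24*t^2 - 64*t + 4*w^2 + w*(16 - 10*t)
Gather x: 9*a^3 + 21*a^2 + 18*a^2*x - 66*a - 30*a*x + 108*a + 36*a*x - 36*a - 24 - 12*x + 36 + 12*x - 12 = 9*a^3 + 21*a^2 + 6*a + x*(18*a^2 + 6*a)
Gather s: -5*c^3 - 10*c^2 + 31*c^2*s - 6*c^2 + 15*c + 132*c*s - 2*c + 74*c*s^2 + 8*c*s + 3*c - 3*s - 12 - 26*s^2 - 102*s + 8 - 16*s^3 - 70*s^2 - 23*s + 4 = -5*c^3 - 16*c^2 + 16*c - 16*s^3 + s^2*(74*c - 96) + s*(31*c^2 + 140*c - 128)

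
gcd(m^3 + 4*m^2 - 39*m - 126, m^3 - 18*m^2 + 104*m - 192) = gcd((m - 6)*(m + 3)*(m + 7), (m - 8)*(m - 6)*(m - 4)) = m - 6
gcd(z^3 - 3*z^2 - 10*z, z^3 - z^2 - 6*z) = z^2 + 2*z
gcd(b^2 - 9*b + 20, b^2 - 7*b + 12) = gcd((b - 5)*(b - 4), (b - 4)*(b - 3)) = b - 4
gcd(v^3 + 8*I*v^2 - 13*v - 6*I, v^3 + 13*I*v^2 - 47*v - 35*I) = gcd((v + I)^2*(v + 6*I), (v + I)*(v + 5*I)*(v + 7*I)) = v + I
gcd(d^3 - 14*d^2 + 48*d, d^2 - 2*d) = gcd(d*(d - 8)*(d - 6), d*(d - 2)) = d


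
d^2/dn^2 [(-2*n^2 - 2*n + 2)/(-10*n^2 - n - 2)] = 12*(30*n^3 - 120*n^2 - 30*n + 7)/(1000*n^6 + 300*n^5 + 630*n^4 + 121*n^3 + 126*n^2 + 12*n + 8)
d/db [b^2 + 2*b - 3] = 2*b + 2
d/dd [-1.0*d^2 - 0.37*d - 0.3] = -2.0*d - 0.37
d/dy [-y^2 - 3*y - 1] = -2*y - 3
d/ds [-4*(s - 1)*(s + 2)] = -8*s - 4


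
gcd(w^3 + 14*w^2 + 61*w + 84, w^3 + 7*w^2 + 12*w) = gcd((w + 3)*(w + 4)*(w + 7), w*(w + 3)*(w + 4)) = w^2 + 7*w + 12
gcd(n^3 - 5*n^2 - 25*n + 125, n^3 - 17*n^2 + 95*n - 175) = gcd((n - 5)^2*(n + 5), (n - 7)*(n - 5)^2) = n^2 - 10*n + 25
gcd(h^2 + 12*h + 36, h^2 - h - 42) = h + 6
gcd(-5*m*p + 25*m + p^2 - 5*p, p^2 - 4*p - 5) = p - 5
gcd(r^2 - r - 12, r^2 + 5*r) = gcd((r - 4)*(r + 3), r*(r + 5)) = 1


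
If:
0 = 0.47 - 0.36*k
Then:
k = 1.31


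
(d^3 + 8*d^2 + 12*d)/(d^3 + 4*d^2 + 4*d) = (d + 6)/(d + 2)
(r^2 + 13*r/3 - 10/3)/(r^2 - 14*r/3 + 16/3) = (3*r^2 + 13*r - 10)/(3*r^2 - 14*r + 16)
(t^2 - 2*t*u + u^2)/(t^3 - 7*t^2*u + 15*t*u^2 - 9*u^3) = (t - u)/(t^2 - 6*t*u + 9*u^2)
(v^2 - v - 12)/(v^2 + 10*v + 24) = (v^2 - v - 12)/(v^2 + 10*v + 24)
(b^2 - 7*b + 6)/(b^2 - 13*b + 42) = (b - 1)/(b - 7)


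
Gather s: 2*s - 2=2*s - 2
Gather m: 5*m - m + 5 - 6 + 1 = 4*m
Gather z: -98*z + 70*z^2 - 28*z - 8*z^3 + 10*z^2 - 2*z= -8*z^3 + 80*z^2 - 128*z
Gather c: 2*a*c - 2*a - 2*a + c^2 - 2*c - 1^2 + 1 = -4*a + c^2 + c*(2*a - 2)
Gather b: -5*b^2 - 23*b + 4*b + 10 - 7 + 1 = -5*b^2 - 19*b + 4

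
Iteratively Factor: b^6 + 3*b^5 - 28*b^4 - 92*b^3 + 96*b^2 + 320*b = (b + 2)*(b^5 + b^4 - 30*b^3 - 32*b^2 + 160*b) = (b + 2)*(b + 4)*(b^4 - 3*b^3 - 18*b^2 + 40*b) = b*(b + 2)*(b + 4)*(b^3 - 3*b^2 - 18*b + 40) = b*(b - 2)*(b + 2)*(b + 4)*(b^2 - b - 20) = b*(b - 2)*(b + 2)*(b + 4)^2*(b - 5)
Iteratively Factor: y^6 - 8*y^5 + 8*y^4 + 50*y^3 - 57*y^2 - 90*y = (y)*(y^5 - 8*y^4 + 8*y^3 + 50*y^2 - 57*y - 90) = y*(y - 3)*(y^4 - 5*y^3 - 7*y^2 + 29*y + 30) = y*(y - 3)*(y + 2)*(y^3 - 7*y^2 + 7*y + 15) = y*(y - 3)*(y + 1)*(y + 2)*(y^2 - 8*y + 15) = y*(y - 3)^2*(y + 1)*(y + 2)*(y - 5)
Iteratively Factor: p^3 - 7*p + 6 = (p - 1)*(p^2 + p - 6) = (p - 1)*(p + 3)*(p - 2)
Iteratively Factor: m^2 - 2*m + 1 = (m - 1)*(m - 1)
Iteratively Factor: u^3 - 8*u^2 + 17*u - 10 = (u - 1)*(u^2 - 7*u + 10) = (u - 5)*(u - 1)*(u - 2)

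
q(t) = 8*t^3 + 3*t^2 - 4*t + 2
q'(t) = 24*t^2 + 6*t - 4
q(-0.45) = 3.68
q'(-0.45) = -1.84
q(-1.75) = -24.69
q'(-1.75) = 59.00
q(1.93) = 62.97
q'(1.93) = 96.98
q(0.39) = 1.37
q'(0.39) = 1.99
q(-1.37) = -7.46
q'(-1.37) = 32.83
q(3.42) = 343.42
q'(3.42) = 297.23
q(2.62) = 155.99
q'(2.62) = 176.47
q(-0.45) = 3.68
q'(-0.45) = -1.84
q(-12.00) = -13342.00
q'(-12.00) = 3380.00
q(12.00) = 14210.00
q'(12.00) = 3524.00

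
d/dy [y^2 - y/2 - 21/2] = 2*y - 1/2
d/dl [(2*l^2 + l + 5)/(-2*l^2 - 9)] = (2*l^2 - 16*l - 9)/(4*l^4 + 36*l^2 + 81)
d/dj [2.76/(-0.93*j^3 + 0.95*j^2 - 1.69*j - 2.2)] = (7.7004*j^2 - 5.244*j + 4.6644)/(0.93*j^3 - 0.95*j^2 + 1.69*j + 2.2)^2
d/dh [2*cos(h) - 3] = -2*sin(h)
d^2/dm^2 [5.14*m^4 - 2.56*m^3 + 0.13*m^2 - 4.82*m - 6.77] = 61.68*m^2 - 15.36*m + 0.26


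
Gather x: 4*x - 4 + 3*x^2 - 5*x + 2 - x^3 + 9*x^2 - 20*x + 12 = -x^3 + 12*x^2 - 21*x + 10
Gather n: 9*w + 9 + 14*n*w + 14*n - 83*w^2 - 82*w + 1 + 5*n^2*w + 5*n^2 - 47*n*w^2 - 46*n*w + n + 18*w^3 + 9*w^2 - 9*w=n^2*(5*w + 5) + n*(-47*w^2 - 32*w + 15) + 18*w^3 - 74*w^2 - 82*w + 10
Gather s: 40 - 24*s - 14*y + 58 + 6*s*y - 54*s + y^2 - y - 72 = s*(6*y - 78) + y^2 - 15*y + 26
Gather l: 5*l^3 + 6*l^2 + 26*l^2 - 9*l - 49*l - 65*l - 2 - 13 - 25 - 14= 5*l^3 + 32*l^2 - 123*l - 54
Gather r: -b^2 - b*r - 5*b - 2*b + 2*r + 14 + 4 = -b^2 - 7*b + r*(2 - b) + 18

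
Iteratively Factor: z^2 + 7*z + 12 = (z + 4)*(z + 3)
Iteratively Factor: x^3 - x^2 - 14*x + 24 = (x - 2)*(x^2 + x - 12) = (x - 3)*(x - 2)*(x + 4)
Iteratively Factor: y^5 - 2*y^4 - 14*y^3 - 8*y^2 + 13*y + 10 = (y - 1)*(y^4 - y^3 - 15*y^2 - 23*y - 10) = (y - 1)*(y + 1)*(y^3 - 2*y^2 - 13*y - 10) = (y - 1)*(y + 1)^2*(y^2 - 3*y - 10) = (y - 5)*(y - 1)*(y + 1)^2*(y + 2)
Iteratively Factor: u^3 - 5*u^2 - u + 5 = (u - 1)*(u^2 - 4*u - 5) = (u - 5)*(u - 1)*(u + 1)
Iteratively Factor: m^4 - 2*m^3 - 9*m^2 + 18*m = (m - 2)*(m^3 - 9*m) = (m - 3)*(m - 2)*(m^2 + 3*m) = m*(m - 3)*(m - 2)*(m + 3)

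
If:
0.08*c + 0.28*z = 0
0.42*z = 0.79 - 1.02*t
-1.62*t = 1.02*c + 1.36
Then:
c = -2.16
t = 0.52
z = 0.62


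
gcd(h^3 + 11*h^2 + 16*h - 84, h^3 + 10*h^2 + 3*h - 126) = h^2 + 13*h + 42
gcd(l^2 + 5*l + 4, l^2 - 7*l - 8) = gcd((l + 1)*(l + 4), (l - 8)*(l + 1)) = l + 1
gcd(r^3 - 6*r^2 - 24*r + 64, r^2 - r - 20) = r + 4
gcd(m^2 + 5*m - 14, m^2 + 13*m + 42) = m + 7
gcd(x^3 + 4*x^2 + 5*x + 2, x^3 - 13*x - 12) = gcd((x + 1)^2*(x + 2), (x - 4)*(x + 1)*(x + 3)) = x + 1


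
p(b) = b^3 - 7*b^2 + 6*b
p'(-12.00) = 606.00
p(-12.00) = -2808.00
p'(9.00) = 123.00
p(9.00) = 216.00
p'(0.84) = -3.64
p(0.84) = 0.69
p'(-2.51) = 60.04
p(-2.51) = -74.97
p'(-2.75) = 67.19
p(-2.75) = -90.23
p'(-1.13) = 25.65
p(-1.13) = -17.16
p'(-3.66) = 97.43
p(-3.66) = -164.76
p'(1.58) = -8.63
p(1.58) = -4.05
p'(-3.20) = 81.52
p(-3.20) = -123.65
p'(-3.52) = 92.45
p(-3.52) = -151.47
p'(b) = 3*b^2 - 14*b + 6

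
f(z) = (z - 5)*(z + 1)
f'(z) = 2*z - 4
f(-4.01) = 27.12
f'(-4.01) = -12.02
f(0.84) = -7.65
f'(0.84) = -2.32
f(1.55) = -8.80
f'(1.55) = -0.90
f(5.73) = 4.91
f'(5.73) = 7.46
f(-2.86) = 14.62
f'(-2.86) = -9.72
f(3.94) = -5.24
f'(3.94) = 3.88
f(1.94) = -9.00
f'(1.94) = -0.12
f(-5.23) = 43.27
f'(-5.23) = -14.46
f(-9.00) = 112.00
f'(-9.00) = -22.00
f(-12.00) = 187.00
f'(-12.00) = -28.00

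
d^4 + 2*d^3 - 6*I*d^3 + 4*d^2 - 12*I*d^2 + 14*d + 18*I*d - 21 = (d - 1)*(d + 3)*(d - 7*I)*(d + I)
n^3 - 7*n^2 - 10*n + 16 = (n - 8)*(n - 1)*(n + 2)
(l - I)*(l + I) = l^2 + 1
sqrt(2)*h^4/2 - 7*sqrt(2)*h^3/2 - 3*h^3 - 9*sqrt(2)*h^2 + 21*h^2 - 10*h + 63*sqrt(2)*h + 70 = (h - 7)*(h - 5*sqrt(2))*(h + sqrt(2))*(sqrt(2)*h/2 + 1)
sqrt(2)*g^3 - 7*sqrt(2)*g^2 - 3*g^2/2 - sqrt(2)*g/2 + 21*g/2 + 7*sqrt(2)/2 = (g - 7)*(g - sqrt(2))*(sqrt(2)*g + 1/2)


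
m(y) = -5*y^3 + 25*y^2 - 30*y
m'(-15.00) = -4155.00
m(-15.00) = 22950.00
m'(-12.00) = -2790.00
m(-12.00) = 12600.00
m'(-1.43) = -132.17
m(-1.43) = 108.64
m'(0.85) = 1.66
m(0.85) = -10.51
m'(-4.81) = -617.54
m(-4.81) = 1279.13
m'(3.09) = -18.72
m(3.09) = -1.52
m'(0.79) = 0.14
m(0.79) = -10.56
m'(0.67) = -3.23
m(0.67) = -10.38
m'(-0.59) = -64.72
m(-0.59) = 27.43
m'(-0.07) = -33.57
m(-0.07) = 2.22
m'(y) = -15*y^2 + 50*y - 30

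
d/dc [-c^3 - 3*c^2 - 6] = 3*c*(-c - 2)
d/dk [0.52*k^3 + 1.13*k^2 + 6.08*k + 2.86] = 1.56*k^2 + 2.26*k + 6.08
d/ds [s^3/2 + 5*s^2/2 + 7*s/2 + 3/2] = 3*s^2/2 + 5*s + 7/2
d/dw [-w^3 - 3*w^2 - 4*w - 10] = -3*w^2 - 6*w - 4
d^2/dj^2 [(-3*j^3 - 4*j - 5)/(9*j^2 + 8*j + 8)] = 2*(-300*j^3 - 1791*j^2 - 792*j + 296)/(729*j^6 + 1944*j^5 + 3672*j^4 + 3968*j^3 + 3264*j^2 + 1536*j + 512)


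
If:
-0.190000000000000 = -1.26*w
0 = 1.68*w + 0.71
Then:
No Solution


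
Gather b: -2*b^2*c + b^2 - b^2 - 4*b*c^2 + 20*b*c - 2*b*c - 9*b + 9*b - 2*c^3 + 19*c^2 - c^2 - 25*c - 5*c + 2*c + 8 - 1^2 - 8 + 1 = -2*b^2*c + b*(-4*c^2 + 18*c) - 2*c^3 + 18*c^2 - 28*c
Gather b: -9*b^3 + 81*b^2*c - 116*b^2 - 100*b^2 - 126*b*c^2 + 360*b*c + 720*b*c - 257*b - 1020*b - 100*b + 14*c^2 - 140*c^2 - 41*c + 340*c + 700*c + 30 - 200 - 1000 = -9*b^3 + b^2*(81*c - 216) + b*(-126*c^2 + 1080*c - 1377) - 126*c^2 + 999*c - 1170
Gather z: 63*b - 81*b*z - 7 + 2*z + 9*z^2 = 63*b + 9*z^2 + z*(2 - 81*b) - 7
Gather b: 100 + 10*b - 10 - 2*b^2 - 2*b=-2*b^2 + 8*b + 90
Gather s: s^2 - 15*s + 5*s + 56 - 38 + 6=s^2 - 10*s + 24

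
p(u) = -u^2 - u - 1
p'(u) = -2*u - 1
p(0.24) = -1.30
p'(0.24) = -1.48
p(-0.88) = -0.89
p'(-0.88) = 0.76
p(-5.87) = -29.59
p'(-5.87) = 10.74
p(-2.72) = -5.68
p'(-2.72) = 4.44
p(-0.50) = -0.75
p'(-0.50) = 0.00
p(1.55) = -4.95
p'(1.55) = -4.10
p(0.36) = -1.49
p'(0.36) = -1.72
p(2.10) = -7.51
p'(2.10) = -5.20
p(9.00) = -91.00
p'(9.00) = -19.00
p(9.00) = -91.00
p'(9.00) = -19.00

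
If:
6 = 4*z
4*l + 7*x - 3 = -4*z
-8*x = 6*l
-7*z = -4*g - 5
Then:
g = 11/8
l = 12/5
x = -9/5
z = 3/2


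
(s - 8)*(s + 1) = s^2 - 7*s - 8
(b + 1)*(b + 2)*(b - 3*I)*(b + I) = b^4 + 3*b^3 - 2*I*b^3 + 5*b^2 - 6*I*b^2 + 9*b - 4*I*b + 6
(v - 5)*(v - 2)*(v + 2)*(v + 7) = v^4 + 2*v^3 - 39*v^2 - 8*v + 140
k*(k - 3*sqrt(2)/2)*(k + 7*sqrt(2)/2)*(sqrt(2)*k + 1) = sqrt(2)*k^4 + 5*k^3 - 17*sqrt(2)*k^2/2 - 21*k/2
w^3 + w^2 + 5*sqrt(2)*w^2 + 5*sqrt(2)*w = w*(w + 1)*(w + 5*sqrt(2))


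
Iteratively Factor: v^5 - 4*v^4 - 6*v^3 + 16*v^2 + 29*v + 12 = (v - 4)*(v^4 - 6*v^2 - 8*v - 3) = (v - 4)*(v - 3)*(v^3 + 3*v^2 + 3*v + 1) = (v - 4)*(v - 3)*(v + 1)*(v^2 + 2*v + 1) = (v - 4)*(v - 3)*(v + 1)^2*(v + 1)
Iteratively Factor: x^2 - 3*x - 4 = (x - 4)*(x + 1)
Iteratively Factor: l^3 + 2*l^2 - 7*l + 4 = (l - 1)*(l^2 + 3*l - 4) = (l - 1)*(l + 4)*(l - 1)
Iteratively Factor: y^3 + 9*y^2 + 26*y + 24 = (y + 4)*(y^2 + 5*y + 6) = (y + 3)*(y + 4)*(y + 2)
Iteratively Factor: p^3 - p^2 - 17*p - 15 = (p + 3)*(p^2 - 4*p - 5) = (p - 5)*(p + 3)*(p + 1)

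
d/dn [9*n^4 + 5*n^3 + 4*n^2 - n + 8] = 36*n^3 + 15*n^2 + 8*n - 1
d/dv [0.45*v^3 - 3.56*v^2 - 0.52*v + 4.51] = 1.35*v^2 - 7.12*v - 0.52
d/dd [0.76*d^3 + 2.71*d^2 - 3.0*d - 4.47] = 2.28*d^2 + 5.42*d - 3.0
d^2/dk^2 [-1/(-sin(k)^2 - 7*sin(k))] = (-4*sin(k) - 21 - 43/sin(k) + 42/sin(k)^2 + 98/sin(k)^3)/(sin(k) + 7)^3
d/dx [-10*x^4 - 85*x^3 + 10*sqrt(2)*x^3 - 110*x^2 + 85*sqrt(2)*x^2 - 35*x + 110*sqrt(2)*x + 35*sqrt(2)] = -40*x^3 - 255*x^2 + 30*sqrt(2)*x^2 - 220*x + 170*sqrt(2)*x - 35 + 110*sqrt(2)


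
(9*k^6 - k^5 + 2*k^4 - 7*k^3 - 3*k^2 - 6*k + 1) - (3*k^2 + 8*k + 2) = 9*k^6 - k^5 + 2*k^4 - 7*k^3 - 6*k^2 - 14*k - 1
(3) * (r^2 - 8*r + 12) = 3*r^2 - 24*r + 36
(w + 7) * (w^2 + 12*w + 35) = w^3 + 19*w^2 + 119*w + 245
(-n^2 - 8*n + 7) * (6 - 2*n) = 2*n^3 + 10*n^2 - 62*n + 42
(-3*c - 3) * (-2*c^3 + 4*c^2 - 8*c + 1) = 6*c^4 - 6*c^3 + 12*c^2 + 21*c - 3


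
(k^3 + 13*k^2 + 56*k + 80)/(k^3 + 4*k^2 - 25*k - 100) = (k + 4)/(k - 5)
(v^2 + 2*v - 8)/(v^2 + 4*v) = (v - 2)/v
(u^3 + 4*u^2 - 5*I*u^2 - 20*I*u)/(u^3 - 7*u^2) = (u^2 + u*(4 - 5*I) - 20*I)/(u*(u - 7))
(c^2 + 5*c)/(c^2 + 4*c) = (c + 5)/(c + 4)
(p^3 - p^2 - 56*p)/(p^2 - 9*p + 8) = p*(p + 7)/(p - 1)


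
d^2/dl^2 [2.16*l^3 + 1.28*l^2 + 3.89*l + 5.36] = 12.96*l + 2.56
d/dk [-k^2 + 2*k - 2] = 2 - 2*k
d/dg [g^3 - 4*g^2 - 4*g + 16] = 3*g^2 - 8*g - 4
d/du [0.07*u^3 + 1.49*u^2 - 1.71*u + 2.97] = 0.21*u^2 + 2.98*u - 1.71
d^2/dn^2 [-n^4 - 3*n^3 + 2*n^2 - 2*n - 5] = -12*n^2 - 18*n + 4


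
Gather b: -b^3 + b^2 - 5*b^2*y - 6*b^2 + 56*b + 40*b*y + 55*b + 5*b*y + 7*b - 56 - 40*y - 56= -b^3 + b^2*(-5*y - 5) + b*(45*y + 118) - 40*y - 112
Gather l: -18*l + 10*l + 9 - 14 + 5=-8*l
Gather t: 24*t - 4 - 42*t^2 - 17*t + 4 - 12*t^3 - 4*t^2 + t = -12*t^3 - 46*t^2 + 8*t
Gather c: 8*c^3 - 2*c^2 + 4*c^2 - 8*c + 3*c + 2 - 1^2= 8*c^3 + 2*c^2 - 5*c + 1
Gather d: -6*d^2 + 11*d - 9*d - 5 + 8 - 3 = -6*d^2 + 2*d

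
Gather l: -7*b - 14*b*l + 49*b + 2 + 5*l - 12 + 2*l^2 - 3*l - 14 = 42*b + 2*l^2 + l*(2 - 14*b) - 24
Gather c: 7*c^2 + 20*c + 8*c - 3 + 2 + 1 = 7*c^2 + 28*c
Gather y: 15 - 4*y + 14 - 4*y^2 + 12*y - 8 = -4*y^2 + 8*y + 21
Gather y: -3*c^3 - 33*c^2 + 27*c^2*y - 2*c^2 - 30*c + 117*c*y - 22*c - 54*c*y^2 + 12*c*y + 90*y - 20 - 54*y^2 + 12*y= -3*c^3 - 35*c^2 - 52*c + y^2*(-54*c - 54) + y*(27*c^2 + 129*c + 102) - 20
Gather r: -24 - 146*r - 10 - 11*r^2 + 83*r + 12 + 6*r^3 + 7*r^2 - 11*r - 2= 6*r^3 - 4*r^2 - 74*r - 24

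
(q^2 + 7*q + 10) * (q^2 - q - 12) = q^4 + 6*q^3 - 9*q^2 - 94*q - 120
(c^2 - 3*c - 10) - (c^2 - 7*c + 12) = 4*c - 22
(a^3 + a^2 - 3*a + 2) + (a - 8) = a^3 + a^2 - 2*a - 6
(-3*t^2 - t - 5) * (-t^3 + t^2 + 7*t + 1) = 3*t^5 - 2*t^4 - 17*t^3 - 15*t^2 - 36*t - 5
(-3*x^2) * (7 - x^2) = 3*x^4 - 21*x^2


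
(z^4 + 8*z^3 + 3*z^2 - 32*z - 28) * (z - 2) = z^5 + 6*z^4 - 13*z^3 - 38*z^2 + 36*z + 56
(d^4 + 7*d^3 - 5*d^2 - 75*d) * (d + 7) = d^5 + 14*d^4 + 44*d^3 - 110*d^2 - 525*d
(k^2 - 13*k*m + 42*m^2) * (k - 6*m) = k^3 - 19*k^2*m + 120*k*m^2 - 252*m^3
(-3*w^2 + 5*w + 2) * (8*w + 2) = -24*w^3 + 34*w^2 + 26*w + 4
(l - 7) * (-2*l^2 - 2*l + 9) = -2*l^3 + 12*l^2 + 23*l - 63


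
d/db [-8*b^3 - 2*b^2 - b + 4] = -24*b^2 - 4*b - 1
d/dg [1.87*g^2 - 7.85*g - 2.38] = 3.74*g - 7.85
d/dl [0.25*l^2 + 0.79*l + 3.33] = 0.5*l + 0.79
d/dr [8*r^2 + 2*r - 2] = 16*r + 2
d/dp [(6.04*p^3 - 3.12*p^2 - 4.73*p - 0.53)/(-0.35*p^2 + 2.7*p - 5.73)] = (-2.114*p^4 + 32.616*p^3 - 113.9071*p^2 + 35.3842*p + 28.5339)/(0.1225*p^4 - 1.89*p^3 + 11.301*p^2 - 30.942*p + 32.8329)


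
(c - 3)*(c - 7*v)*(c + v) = c^3 - 6*c^2*v - 3*c^2 - 7*c*v^2 + 18*c*v + 21*v^2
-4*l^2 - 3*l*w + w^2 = (-4*l + w)*(l + w)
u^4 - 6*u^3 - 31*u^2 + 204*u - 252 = (u - 7)*(u - 3)*(u - 2)*(u + 6)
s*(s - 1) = s^2 - s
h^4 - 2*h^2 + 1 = (h - 1)^2*(h + 1)^2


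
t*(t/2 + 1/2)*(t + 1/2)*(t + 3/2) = t^4/2 + 3*t^3/2 + 11*t^2/8 + 3*t/8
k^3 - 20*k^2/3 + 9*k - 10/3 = (k - 5)*(k - 1)*(k - 2/3)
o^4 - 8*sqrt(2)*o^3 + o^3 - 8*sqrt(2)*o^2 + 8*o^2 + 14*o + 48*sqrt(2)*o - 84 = (o - 2)*(o + 3)*(o - 7*sqrt(2))*(o - sqrt(2))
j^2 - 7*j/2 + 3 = (j - 2)*(j - 3/2)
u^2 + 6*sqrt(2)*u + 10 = (u + sqrt(2))*(u + 5*sqrt(2))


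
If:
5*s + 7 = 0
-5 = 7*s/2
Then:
No Solution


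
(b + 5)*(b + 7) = b^2 + 12*b + 35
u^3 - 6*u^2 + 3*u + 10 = (u - 5)*(u - 2)*(u + 1)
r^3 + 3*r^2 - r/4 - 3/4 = (r - 1/2)*(r + 1/2)*(r + 3)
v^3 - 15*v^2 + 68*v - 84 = (v - 7)*(v - 6)*(v - 2)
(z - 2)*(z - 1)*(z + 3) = z^3 - 7*z + 6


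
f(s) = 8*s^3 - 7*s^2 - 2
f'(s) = 24*s^2 - 14*s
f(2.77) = 114.32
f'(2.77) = 145.37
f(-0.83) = -11.40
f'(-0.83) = 28.15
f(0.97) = -1.28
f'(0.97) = 9.00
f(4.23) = 478.25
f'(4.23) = 370.21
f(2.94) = 140.79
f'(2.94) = 166.29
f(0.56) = -2.79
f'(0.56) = -0.31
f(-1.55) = -48.61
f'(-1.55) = 79.36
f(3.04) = 158.06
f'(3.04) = 179.24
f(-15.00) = -28577.00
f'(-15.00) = 5610.00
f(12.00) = 12814.00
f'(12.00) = 3288.00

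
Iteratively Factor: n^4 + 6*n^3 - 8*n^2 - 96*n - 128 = (n + 4)*(n^3 + 2*n^2 - 16*n - 32) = (n + 2)*(n + 4)*(n^2 - 16) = (n + 2)*(n + 4)^2*(n - 4)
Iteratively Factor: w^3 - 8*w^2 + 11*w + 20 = (w - 4)*(w^2 - 4*w - 5) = (w - 4)*(w + 1)*(w - 5)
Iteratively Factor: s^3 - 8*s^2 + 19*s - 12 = (s - 1)*(s^2 - 7*s + 12) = (s - 3)*(s - 1)*(s - 4)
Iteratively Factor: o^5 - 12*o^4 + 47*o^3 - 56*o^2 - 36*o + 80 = (o + 1)*(o^4 - 13*o^3 + 60*o^2 - 116*o + 80) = (o - 2)*(o + 1)*(o^3 - 11*o^2 + 38*o - 40) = (o - 5)*(o - 2)*(o + 1)*(o^2 - 6*o + 8) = (o - 5)*(o - 4)*(o - 2)*(o + 1)*(o - 2)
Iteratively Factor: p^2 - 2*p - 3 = (p + 1)*(p - 3)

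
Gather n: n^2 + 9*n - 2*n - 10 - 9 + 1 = n^2 + 7*n - 18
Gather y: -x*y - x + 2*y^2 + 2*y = -x + 2*y^2 + y*(2 - x)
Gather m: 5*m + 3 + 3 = 5*m + 6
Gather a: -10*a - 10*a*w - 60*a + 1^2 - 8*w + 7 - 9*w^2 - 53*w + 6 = a*(-10*w - 70) - 9*w^2 - 61*w + 14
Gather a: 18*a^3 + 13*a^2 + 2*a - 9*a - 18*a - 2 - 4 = 18*a^3 + 13*a^2 - 25*a - 6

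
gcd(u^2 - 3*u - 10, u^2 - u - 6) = u + 2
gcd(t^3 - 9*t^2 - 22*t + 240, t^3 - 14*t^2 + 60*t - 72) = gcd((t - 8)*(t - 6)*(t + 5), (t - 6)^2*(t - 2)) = t - 6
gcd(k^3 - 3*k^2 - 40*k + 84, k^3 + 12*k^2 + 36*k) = k + 6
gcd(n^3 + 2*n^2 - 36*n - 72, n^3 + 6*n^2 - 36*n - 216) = n^2 - 36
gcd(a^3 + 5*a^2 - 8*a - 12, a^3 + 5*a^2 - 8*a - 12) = a^3 + 5*a^2 - 8*a - 12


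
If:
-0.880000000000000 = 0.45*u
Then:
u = -1.96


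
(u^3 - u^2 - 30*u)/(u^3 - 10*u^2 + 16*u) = (u^2 - u - 30)/(u^2 - 10*u + 16)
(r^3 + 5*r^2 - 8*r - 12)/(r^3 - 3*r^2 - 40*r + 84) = (r + 1)/(r - 7)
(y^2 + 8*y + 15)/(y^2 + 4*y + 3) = (y + 5)/(y + 1)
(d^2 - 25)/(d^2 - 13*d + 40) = (d + 5)/(d - 8)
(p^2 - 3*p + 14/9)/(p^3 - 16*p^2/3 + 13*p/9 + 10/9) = (3*p - 7)/(3*p^2 - 14*p - 5)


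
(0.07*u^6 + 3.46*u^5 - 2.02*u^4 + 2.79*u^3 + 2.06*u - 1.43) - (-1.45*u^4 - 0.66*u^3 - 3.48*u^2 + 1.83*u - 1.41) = 0.07*u^6 + 3.46*u^5 - 0.57*u^4 + 3.45*u^3 + 3.48*u^2 + 0.23*u - 0.02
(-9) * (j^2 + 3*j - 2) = -9*j^2 - 27*j + 18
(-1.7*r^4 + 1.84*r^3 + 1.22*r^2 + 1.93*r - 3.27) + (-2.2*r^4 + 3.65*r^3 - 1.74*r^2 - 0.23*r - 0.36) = -3.9*r^4 + 5.49*r^3 - 0.52*r^2 + 1.7*r - 3.63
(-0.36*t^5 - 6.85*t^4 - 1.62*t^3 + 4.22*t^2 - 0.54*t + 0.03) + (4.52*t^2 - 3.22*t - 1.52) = -0.36*t^5 - 6.85*t^4 - 1.62*t^3 + 8.74*t^2 - 3.76*t - 1.49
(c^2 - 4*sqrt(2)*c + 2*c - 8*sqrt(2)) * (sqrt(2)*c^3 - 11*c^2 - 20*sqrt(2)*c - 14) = sqrt(2)*c^5 - 19*c^4 + 2*sqrt(2)*c^4 - 38*c^3 + 24*sqrt(2)*c^3 + 48*sqrt(2)*c^2 + 146*c^2 + 56*sqrt(2)*c + 292*c + 112*sqrt(2)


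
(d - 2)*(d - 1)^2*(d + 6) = d^4 + 2*d^3 - 19*d^2 + 28*d - 12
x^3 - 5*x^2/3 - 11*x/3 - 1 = (x - 3)*(x + 1/3)*(x + 1)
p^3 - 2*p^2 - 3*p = p*(p - 3)*(p + 1)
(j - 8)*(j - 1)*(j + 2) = j^3 - 7*j^2 - 10*j + 16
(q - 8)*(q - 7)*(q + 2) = q^3 - 13*q^2 + 26*q + 112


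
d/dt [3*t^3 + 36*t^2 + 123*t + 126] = 9*t^2 + 72*t + 123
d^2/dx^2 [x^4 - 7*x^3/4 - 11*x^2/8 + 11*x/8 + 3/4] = 12*x^2 - 21*x/2 - 11/4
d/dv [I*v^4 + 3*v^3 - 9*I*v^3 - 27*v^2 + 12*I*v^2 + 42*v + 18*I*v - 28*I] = 4*I*v^3 + v^2*(9 - 27*I) + v*(-54 + 24*I) + 42 + 18*I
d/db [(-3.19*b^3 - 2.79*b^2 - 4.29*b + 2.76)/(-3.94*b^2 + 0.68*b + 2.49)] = (12.5686*b^4 - 4.3384*b^3 - 42.6291*b^2 + 7.8546*b - 12.5589)/(15.5236*b^4 - 5.3584*b^3 - 19.1588*b^2 + 3.3864*b + 6.2001)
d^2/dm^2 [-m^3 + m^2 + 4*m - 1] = 2 - 6*m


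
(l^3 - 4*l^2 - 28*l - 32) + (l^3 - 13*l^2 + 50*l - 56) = 2*l^3 - 17*l^2 + 22*l - 88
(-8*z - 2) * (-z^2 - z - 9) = 8*z^3 + 10*z^2 + 74*z + 18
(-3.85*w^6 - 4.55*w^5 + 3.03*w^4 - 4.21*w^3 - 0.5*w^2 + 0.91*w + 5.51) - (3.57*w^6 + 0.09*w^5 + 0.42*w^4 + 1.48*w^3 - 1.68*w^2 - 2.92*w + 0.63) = -7.42*w^6 - 4.64*w^5 + 2.61*w^4 - 5.69*w^3 + 1.18*w^2 + 3.83*w + 4.88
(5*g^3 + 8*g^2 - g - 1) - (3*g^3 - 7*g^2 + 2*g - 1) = 2*g^3 + 15*g^2 - 3*g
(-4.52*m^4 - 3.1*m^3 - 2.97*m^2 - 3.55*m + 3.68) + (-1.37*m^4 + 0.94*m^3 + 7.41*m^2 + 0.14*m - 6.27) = -5.89*m^4 - 2.16*m^3 + 4.44*m^2 - 3.41*m - 2.59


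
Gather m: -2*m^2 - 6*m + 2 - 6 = -2*m^2 - 6*m - 4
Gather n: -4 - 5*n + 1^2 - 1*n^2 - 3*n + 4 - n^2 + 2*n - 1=-2*n^2 - 6*n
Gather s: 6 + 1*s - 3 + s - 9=2*s - 6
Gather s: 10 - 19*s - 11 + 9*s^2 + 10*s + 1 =9*s^2 - 9*s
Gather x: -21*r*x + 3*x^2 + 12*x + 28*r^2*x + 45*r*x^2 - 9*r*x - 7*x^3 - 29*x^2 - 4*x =-7*x^3 + x^2*(45*r - 26) + x*(28*r^2 - 30*r + 8)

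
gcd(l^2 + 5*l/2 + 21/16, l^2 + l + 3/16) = l + 3/4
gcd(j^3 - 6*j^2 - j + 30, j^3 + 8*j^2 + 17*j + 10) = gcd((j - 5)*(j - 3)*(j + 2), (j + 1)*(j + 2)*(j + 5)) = j + 2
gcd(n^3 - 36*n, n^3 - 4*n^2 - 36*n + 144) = n^2 - 36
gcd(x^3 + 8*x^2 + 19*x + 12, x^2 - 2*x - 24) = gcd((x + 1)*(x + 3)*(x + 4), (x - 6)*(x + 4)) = x + 4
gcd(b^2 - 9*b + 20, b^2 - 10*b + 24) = b - 4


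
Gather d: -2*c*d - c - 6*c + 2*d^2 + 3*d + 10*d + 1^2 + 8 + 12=-7*c + 2*d^2 + d*(13 - 2*c) + 21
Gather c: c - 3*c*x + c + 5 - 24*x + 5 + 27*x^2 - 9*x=c*(2 - 3*x) + 27*x^2 - 33*x + 10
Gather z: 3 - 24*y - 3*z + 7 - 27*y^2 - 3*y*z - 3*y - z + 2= -27*y^2 - 27*y + z*(-3*y - 4) + 12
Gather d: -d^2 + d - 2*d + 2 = -d^2 - d + 2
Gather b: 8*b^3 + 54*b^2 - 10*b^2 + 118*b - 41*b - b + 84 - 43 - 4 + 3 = 8*b^3 + 44*b^2 + 76*b + 40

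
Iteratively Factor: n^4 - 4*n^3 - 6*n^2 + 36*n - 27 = (n - 3)*(n^3 - n^2 - 9*n + 9) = (n - 3)^2*(n^2 + 2*n - 3) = (n - 3)^2*(n + 3)*(n - 1)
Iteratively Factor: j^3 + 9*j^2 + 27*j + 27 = (j + 3)*(j^2 + 6*j + 9) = (j + 3)^2*(j + 3)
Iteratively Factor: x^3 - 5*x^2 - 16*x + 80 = (x - 5)*(x^2 - 16) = (x - 5)*(x + 4)*(x - 4)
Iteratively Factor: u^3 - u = (u)*(u^2 - 1) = u*(u - 1)*(u + 1)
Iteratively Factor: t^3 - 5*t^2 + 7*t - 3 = (t - 3)*(t^2 - 2*t + 1) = (t - 3)*(t - 1)*(t - 1)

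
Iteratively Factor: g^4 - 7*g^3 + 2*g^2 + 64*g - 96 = (g - 2)*(g^3 - 5*g^2 - 8*g + 48) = (g - 4)*(g - 2)*(g^2 - g - 12) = (g - 4)^2*(g - 2)*(g + 3)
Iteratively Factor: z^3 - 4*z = (z)*(z^2 - 4) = z*(z + 2)*(z - 2)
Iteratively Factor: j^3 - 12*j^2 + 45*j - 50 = (j - 5)*(j^2 - 7*j + 10) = (j - 5)^2*(j - 2)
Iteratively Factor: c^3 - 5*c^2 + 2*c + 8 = (c - 2)*(c^2 - 3*c - 4) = (c - 2)*(c + 1)*(c - 4)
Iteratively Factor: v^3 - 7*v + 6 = (v - 1)*(v^2 + v - 6) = (v - 1)*(v + 3)*(v - 2)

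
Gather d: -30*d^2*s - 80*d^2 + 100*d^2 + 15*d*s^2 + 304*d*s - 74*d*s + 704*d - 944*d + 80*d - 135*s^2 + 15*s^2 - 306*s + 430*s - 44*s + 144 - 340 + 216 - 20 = d^2*(20 - 30*s) + d*(15*s^2 + 230*s - 160) - 120*s^2 + 80*s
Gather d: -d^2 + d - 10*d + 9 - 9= -d^2 - 9*d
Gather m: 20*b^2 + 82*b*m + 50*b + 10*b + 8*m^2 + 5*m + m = 20*b^2 + 60*b + 8*m^2 + m*(82*b + 6)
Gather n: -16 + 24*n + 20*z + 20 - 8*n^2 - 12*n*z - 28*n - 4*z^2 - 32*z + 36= -8*n^2 + n*(-12*z - 4) - 4*z^2 - 12*z + 40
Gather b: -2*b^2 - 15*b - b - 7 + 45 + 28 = -2*b^2 - 16*b + 66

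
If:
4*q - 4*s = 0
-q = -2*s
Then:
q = 0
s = 0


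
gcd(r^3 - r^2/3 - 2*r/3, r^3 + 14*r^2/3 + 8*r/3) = r^2 + 2*r/3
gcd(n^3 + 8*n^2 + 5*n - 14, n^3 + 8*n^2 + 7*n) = n + 7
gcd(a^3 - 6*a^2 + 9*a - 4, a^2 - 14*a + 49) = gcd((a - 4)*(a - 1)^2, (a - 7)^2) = 1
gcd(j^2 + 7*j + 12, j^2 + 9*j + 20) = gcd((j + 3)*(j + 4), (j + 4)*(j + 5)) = j + 4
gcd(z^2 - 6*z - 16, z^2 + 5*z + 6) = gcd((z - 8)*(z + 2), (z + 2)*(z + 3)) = z + 2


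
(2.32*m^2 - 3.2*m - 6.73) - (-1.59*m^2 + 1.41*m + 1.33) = 3.91*m^2 - 4.61*m - 8.06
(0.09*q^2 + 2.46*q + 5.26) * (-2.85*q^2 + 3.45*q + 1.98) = -0.2565*q^4 - 6.7005*q^3 - 6.3258*q^2 + 23.0178*q + 10.4148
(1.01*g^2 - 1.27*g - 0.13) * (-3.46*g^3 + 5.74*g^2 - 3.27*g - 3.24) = -3.4946*g^5 + 10.1916*g^4 - 10.1427*g^3 + 0.1343*g^2 + 4.5399*g + 0.4212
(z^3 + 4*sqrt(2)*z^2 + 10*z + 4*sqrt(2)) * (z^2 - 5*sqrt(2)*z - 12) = z^5 - sqrt(2)*z^4 - 42*z^3 - 94*sqrt(2)*z^2 - 160*z - 48*sqrt(2)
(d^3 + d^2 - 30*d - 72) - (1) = d^3 + d^2 - 30*d - 73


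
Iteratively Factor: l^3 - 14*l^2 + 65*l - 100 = (l - 5)*(l^2 - 9*l + 20) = (l - 5)^2*(l - 4)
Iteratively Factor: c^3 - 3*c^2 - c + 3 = (c - 1)*(c^2 - 2*c - 3) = (c - 1)*(c + 1)*(c - 3)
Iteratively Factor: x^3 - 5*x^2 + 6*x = (x - 2)*(x^2 - 3*x) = (x - 3)*(x - 2)*(x)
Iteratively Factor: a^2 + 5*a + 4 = (a + 4)*(a + 1)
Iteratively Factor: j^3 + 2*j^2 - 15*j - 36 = (j - 4)*(j^2 + 6*j + 9) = (j - 4)*(j + 3)*(j + 3)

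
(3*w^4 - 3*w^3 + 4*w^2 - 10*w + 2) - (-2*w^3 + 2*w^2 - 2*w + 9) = 3*w^4 - w^3 + 2*w^2 - 8*w - 7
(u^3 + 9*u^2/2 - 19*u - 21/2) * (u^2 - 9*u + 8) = u^5 - 9*u^4/2 - 103*u^3/2 + 393*u^2/2 - 115*u/2 - 84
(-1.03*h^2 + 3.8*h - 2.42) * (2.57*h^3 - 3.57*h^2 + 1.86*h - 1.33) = -2.6471*h^5 + 13.4431*h^4 - 21.7012*h^3 + 17.0773*h^2 - 9.5552*h + 3.2186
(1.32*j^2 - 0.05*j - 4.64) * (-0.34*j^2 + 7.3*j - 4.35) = -0.4488*j^4 + 9.653*j^3 - 4.5294*j^2 - 33.6545*j + 20.184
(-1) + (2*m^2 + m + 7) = 2*m^2 + m + 6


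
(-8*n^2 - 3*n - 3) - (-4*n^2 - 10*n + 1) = -4*n^2 + 7*n - 4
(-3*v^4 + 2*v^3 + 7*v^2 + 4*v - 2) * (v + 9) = -3*v^5 - 25*v^4 + 25*v^3 + 67*v^2 + 34*v - 18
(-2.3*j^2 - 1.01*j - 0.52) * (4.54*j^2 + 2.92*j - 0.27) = -10.442*j^4 - 11.3014*j^3 - 4.689*j^2 - 1.2457*j + 0.1404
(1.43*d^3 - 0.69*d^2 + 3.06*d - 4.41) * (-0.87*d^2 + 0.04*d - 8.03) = -1.2441*d^5 + 0.6575*d^4 - 14.1727*d^3 + 9.4998*d^2 - 24.7482*d + 35.4123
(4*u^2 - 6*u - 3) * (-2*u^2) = -8*u^4 + 12*u^3 + 6*u^2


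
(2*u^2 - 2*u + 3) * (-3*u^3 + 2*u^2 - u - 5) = -6*u^5 + 10*u^4 - 15*u^3 - 2*u^2 + 7*u - 15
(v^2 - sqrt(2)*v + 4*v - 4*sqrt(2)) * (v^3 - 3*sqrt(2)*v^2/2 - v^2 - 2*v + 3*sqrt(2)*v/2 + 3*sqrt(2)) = v^5 - 5*sqrt(2)*v^4/2 + 3*v^4 - 15*sqrt(2)*v^3/2 - 3*v^3 + v^2 + 15*sqrt(2)*v^2 - 18*v + 20*sqrt(2)*v - 24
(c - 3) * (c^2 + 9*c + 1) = c^3 + 6*c^2 - 26*c - 3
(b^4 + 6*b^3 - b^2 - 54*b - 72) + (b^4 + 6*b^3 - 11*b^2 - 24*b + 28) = 2*b^4 + 12*b^3 - 12*b^2 - 78*b - 44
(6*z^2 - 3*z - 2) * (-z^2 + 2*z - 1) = -6*z^4 + 15*z^3 - 10*z^2 - z + 2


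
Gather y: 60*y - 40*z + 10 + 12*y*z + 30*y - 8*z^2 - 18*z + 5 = y*(12*z + 90) - 8*z^2 - 58*z + 15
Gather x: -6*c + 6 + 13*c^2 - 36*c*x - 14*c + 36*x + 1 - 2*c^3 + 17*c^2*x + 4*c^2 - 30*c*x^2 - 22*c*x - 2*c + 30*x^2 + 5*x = -2*c^3 + 17*c^2 - 22*c + x^2*(30 - 30*c) + x*(17*c^2 - 58*c + 41) + 7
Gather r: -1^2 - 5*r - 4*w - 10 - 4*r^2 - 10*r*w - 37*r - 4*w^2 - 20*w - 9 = -4*r^2 + r*(-10*w - 42) - 4*w^2 - 24*w - 20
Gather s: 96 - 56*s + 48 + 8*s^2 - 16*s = 8*s^2 - 72*s + 144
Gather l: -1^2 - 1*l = -l - 1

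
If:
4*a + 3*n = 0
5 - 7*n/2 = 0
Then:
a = -15/14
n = 10/7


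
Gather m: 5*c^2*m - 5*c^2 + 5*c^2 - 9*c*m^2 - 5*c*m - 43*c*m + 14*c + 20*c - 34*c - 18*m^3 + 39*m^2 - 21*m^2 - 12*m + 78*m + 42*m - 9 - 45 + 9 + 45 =-18*m^3 + m^2*(18 - 9*c) + m*(5*c^2 - 48*c + 108)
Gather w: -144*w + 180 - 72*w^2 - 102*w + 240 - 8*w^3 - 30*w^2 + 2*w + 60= -8*w^3 - 102*w^2 - 244*w + 480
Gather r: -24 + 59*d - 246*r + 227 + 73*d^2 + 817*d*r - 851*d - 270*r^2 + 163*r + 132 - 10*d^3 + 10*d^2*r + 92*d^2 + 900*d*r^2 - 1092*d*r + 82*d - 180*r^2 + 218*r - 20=-10*d^3 + 165*d^2 - 710*d + r^2*(900*d - 450) + r*(10*d^2 - 275*d + 135) + 315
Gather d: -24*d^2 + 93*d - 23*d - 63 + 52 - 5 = -24*d^2 + 70*d - 16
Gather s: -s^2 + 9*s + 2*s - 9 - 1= -s^2 + 11*s - 10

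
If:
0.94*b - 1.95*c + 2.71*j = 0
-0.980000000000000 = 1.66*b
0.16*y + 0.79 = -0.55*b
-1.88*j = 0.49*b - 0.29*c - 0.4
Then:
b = -0.59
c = 0.29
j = 0.41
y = -2.91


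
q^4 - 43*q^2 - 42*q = q*(q - 7)*(q + 1)*(q + 6)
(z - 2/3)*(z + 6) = z^2 + 16*z/3 - 4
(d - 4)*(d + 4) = d^2 - 16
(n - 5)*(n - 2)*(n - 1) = n^3 - 8*n^2 + 17*n - 10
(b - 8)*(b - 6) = b^2 - 14*b + 48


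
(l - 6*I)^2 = l^2 - 12*I*l - 36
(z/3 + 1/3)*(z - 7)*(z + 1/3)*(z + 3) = z^4/3 - 8*z^3/9 - 26*z^2/3 - 88*z/9 - 7/3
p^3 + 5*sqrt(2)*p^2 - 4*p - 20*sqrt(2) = (p - 2)*(p + 2)*(p + 5*sqrt(2))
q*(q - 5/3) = q^2 - 5*q/3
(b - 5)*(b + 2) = b^2 - 3*b - 10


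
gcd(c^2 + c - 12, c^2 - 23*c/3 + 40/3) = 1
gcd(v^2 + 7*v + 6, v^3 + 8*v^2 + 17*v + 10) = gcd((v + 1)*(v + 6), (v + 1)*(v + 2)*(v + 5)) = v + 1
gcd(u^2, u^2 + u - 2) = 1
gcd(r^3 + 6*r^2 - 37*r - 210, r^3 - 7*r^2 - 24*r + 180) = r^2 - r - 30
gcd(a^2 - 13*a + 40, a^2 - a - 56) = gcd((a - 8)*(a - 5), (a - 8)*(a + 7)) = a - 8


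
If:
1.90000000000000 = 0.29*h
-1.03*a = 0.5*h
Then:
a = -3.18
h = 6.55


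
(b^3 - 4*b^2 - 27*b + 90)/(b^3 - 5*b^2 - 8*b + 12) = (b^2 + 2*b - 15)/(b^2 + b - 2)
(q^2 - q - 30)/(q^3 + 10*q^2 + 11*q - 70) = (q - 6)/(q^2 + 5*q - 14)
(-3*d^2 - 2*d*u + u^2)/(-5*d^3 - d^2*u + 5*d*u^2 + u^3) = (-3*d + u)/(-5*d^2 + 4*d*u + u^2)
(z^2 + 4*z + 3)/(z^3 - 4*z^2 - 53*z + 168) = (z^2 + 4*z + 3)/(z^3 - 4*z^2 - 53*z + 168)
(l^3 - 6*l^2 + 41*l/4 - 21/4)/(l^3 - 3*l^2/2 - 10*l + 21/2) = (l - 3/2)/(l + 3)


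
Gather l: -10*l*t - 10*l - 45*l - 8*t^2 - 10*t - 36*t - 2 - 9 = l*(-10*t - 55) - 8*t^2 - 46*t - 11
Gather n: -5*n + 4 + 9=13 - 5*n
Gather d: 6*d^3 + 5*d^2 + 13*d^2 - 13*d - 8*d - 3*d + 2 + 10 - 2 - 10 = 6*d^3 + 18*d^2 - 24*d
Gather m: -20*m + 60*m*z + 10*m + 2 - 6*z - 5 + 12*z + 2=m*(60*z - 10) + 6*z - 1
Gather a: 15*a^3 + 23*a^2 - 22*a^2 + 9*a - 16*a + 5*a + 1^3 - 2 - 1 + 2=15*a^3 + a^2 - 2*a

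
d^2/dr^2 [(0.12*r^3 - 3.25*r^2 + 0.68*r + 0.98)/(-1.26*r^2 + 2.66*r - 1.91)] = (7.105427357601e-15*r^4 + 18.505704*r^3 - 52.605756*r^2 + 26.899704*r + 7.651794)/(2.000376*r^6 - 12.669048*r^5 + 35.842716*r^4 - 57.230432*r^3 + 54.333006*r^2 - 29.111838*r + 6.967871)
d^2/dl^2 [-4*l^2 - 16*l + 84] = -8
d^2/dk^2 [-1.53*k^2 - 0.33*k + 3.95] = -3.06000000000000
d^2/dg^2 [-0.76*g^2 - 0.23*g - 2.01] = -1.52000000000000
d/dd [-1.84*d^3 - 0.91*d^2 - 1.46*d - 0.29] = -5.52*d^2 - 1.82*d - 1.46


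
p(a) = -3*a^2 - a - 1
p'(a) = -6*a - 1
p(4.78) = -74.33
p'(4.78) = -29.68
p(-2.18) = -13.08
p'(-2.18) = 12.08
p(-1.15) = -3.82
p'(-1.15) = 5.90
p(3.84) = -49.08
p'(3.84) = -24.04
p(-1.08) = -3.42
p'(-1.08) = 5.48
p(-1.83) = -9.22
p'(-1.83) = 9.98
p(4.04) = -54.00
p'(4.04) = -25.24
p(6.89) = -150.31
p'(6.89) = -42.34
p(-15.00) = -661.00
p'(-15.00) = 89.00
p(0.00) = -1.00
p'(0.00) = -1.00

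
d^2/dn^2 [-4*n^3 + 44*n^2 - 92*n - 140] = 88 - 24*n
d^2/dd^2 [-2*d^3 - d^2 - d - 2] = -12*d - 2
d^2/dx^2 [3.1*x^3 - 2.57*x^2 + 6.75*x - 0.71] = 18.6*x - 5.14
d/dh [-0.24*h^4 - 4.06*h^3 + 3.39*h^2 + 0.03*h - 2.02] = -0.96*h^3 - 12.18*h^2 + 6.78*h + 0.03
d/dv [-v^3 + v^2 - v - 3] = -3*v^2 + 2*v - 1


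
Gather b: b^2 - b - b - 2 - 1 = b^2 - 2*b - 3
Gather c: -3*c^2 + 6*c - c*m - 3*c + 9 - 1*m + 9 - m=-3*c^2 + c*(3 - m) - 2*m + 18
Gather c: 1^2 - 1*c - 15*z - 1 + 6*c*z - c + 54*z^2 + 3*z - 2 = c*(6*z - 2) + 54*z^2 - 12*z - 2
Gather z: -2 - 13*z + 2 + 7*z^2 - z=7*z^2 - 14*z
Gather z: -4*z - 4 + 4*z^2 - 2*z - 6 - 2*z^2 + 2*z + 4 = 2*z^2 - 4*z - 6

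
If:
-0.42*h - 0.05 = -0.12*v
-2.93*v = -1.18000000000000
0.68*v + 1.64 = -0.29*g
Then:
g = -6.60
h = -0.00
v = 0.40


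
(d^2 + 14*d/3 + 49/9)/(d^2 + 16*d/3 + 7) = (d + 7/3)/(d + 3)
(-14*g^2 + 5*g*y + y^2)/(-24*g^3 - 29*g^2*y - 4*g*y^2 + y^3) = (14*g^2 - 5*g*y - y^2)/(24*g^3 + 29*g^2*y + 4*g*y^2 - y^3)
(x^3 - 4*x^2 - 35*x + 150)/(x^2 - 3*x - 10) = (x^2 + x - 30)/(x + 2)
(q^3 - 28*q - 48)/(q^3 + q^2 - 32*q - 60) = (q + 4)/(q + 5)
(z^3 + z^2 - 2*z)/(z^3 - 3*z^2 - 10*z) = (z - 1)/(z - 5)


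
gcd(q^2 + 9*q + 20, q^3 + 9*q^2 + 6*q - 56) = q + 4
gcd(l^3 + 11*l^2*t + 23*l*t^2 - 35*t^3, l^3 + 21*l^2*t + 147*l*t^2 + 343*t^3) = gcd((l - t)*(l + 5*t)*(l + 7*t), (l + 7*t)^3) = l + 7*t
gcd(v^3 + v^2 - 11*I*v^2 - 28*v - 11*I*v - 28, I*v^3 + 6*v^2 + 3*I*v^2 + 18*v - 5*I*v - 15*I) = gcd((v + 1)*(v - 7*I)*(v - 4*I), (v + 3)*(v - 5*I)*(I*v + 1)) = 1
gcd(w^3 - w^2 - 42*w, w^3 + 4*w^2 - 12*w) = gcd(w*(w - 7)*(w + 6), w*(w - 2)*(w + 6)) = w^2 + 6*w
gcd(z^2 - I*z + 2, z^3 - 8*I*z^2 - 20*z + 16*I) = z - 2*I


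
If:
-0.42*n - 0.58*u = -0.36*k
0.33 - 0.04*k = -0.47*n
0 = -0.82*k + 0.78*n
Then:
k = -0.73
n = -0.76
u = 0.10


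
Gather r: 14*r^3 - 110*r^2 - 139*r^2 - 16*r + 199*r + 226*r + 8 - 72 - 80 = 14*r^3 - 249*r^2 + 409*r - 144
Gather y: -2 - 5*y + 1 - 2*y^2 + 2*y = -2*y^2 - 3*y - 1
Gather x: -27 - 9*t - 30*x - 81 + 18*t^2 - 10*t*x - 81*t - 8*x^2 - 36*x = 18*t^2 - 90*t - 8*x^2 + x*(-10*t - 66) - 108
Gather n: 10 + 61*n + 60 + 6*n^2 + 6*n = 6*n^2 + 67*n + 70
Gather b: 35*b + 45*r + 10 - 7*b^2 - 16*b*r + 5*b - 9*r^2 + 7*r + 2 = -7*b^2 + b*(40 - 16*r) - 9*r^2 + 52*r + 12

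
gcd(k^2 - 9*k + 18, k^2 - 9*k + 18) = k^2 - 9*k + 18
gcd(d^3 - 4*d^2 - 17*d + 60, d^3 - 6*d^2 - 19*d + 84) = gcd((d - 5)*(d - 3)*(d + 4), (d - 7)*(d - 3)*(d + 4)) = d^2 + d - 12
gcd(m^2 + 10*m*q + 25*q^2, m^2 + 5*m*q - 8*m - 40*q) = m + 5*q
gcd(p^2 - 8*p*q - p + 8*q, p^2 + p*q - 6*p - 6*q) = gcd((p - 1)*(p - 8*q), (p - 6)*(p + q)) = 1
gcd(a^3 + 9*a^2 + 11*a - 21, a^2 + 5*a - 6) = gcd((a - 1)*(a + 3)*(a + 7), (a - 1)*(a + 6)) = a - 1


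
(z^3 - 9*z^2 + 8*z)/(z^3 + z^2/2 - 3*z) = 2*(z^2 - 9*z + 8)/(2*z^2 + z - 6)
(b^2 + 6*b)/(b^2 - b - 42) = b/(b - 7)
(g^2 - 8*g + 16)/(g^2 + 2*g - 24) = (g - 4)/(g + 6)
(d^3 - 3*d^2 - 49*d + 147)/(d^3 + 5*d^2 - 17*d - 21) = (d - 7)/(d + 1)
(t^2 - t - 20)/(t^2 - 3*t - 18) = (-t^2 + t + 20)/(-t^2 + 3*t + 18)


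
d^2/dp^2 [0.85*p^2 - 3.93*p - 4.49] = 1.70000000000000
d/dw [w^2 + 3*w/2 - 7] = 2*w + 3/2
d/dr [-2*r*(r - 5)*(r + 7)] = -6*r^2 - 8*r + 70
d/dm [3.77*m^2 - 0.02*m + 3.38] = 7.54*m - 0.02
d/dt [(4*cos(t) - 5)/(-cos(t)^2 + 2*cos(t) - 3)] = 2*(5*cos(t) - cos(2*t))*sin(t)/(cos(t)^2 - 2*cos(t) + 3)^2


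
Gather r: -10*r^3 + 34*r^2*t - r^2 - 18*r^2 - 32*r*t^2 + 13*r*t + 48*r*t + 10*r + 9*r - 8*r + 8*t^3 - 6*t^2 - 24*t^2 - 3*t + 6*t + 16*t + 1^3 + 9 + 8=-10*r^3 + r^2*(34*t - 19) + r*(-32*t^2 + 61*t + 11) + 8*t^3 - 30*t^2 + 19*t + 18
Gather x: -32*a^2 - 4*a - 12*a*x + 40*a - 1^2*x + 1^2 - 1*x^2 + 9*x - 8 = -32*a^2 + 36*a - x^2 + x*(8 - 12*a) - 7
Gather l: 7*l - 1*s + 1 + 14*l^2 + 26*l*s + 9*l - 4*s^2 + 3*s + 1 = 14*l^2 + l*(26*s + 16) - 4*s^2 + 2*s + 2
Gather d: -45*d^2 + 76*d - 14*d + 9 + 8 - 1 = -45*d^2 + 62*d + 16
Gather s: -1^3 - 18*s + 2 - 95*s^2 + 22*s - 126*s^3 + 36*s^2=-126*s^3 - 59*s^2 + 4*s + 1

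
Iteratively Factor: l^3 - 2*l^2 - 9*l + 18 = (l - 3)*(l^2 + l - 6) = (l - 3)*(l + 3)*(l - 2)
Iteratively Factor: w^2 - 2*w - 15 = (w + 3)*(w - 5)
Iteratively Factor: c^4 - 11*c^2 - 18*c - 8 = (c + 1)*(c^3 - c^2 - 10*c - 8) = (c + 1)^2*(c^2 - 2*c - 8) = (c + 1)^2*(c + 2)*(c - 4)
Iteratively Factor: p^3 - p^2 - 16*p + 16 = (p + 4)*(p^2 - 5*p + 4) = (p - 1)*(p + 4)*(p - 4)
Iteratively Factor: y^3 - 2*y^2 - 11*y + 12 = (y + 3)*(y^2 - 5*y + 4) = (y - 4)*(y + 3)*(y - 1)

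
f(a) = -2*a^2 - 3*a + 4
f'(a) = -4*a - 3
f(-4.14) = -17.86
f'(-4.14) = 13.56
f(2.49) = -15.87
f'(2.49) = -12.96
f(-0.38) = 4.85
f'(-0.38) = -1.48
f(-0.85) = 5.10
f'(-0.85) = 0.40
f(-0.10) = 4.28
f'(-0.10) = -2.60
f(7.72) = -138.36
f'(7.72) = -33.88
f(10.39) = -243.07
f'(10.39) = -44.56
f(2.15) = -11.70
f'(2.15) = -11.60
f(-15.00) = -401.00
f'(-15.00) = 57.00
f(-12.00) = -248.00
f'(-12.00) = 45.00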